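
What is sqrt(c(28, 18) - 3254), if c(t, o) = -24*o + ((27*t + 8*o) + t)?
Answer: I*sqrt(2758) ≈ 52.517*I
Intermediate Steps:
c(t, o) = -16*o + 28*t (c(t, o) = -24*o + ((8*o + 27*t) + t) = -24*o + (8*o + 28*t) = -16*o + 28*t)
sqrt(c(28, 18) - 3254) = sqrt((-16*18 + 28*28) - 3254) = sqrt((-288 + 784) - 3254) = sqrt(496 - 3254) = sqrt(-2758) = I*sqrt(2758)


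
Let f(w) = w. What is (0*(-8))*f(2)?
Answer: 0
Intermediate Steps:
(0*(-8))*f(2) = (0*(-8))*2 = 0*2 = 0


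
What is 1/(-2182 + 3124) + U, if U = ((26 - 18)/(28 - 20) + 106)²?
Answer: 10784959/942 ≈ 11449.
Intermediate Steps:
U = 11449 (U = (8/8 + 106)² = (8*(⅛) + 106)² = (1 + 106)² = 107² = 11449)
1/(-2182 + 3124) + U = 1/(-2182 + 3124) + 11449 = 1/942 + 11449 = 10784959/942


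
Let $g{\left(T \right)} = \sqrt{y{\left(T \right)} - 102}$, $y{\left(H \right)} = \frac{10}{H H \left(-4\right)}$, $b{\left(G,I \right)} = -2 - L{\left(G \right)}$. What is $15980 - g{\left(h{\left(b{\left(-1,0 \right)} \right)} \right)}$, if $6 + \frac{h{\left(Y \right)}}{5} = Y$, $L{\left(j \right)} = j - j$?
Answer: $15980 - \frac{i \sqrt{652810}}{80} \approx 15980.0 - 10.1 i$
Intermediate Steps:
$L{\left(j \right)} = 0$
$b{\left(G,I \right)} = -2$ ($b{\left(G,I \right)} = -2 - 0 = -2 + 0 = -2$)
$h{\left(Y \right)} = -30 + 5 Y$
$y{\left(H \right)} = - \frac{5}{2 H^{2}}$ ($y{\left(H \right)} = \frac{10}{H^{2} \left(-4\right)} = \frac{10}{\left(-4\right) H^{2}} = 10 \left(- \frac{1}{4 H^{2}}\right) = - \frac{5}{2 H^{2}}$)
$g{\left(T \right)} = \sqrt{-102 - \frac{5}{2 T^{2}}}$ ($g{\left(T \right)} = \sqrt{- \frac{5}{2 T^{2}} - 102} = \sqrt{-102 - \frac{5}{2 T^{2}}}$)
$15980 - g{\left(h{\left(b{\left(-1,0 \right)} \right)} \right)} = 15980 - \frac{\sqrt{-408 - \frac{10}{\left(-30 + 5 \left(-2\right)\right)^{2}}}}{2} = 15980 - \frac{\sqrt{-408 - \frac{10}{\left(-30 - 10\right)^{2}}}}{2} = 15980 - \frac{\sqrt{-408 - \frac{10}{1600}}}{2} = 15980 - \frac{\sqrt{-408 - \frac{1}{160}}}{2} = 15980 - \frac{\sqrt{- \frac{65281}{160}}}{2} = 15980 - \frac{\frac{1}{40} i \sqrt{652810}}{2} = 15980 - \frac{i \sqrt{652810}}{80}$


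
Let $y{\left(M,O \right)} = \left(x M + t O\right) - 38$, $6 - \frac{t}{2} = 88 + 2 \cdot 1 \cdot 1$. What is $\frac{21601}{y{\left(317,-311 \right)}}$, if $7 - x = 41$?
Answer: $\frac{21601}{41432} \approx 0.52136$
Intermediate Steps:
$x = -34$ ($x = 7 - 41 = -34$)
$t = -168$ ($t = 12 - 2 \left(88 + 2 \cdot 1 \cdot 1\right) = 12 - 2 \left(88 + 2 \cdot 1\right) = 12 - 2 \left(88 + 2\right) = 12 - 180 = -168$)
$y{\left(M,O \right)} = -38 - 168 O - 34 M$ ($y{\left(M,O \right)} = \left(- 34 M - 168 O\right) - 38 = \left(- 168 O - 34 M\right) - 38 = -38 - 168 O - 34 M$)
$\frac{21601}{y{\left(317,-311 \right)}} = \frac{21601}{-38 - -52248 - 10778} = \frac{21601}{-38 + 52248 - 10778} = \frac{21601}{41432}$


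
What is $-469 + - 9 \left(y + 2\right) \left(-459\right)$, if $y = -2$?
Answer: $-469$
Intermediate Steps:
$-469 + - 9 \left(y + 2\right) \left(-459\right) = -469 + - 9 \left(-2 + 2\right) \left(-459\right) = -469 + \left(-9\right) 0 \left(-459\right) = -469 + 0 \left(-459\right) = -469 + 0 = -469$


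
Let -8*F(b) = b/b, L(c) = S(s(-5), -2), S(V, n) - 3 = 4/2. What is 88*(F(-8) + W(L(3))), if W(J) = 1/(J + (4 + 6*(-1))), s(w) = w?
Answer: 55/3 ≈ 18.333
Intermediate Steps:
S(V, n) = 5 (S(V, n) = 3 + 4/2 = 3 + 4*(½) = 3 + 2 = 5)
L(c) = 5
W(J) = 1/(-2 + J) (W(J) = 1/(J + (4 - 6)) = 1/(J - 2) = 1/(-2 + J))
F(b) = -⅛ (F(b) = -b/(8*b) = -⅛*1 = -⅛)
88*(F(-8) + W(L(3))) = 88*(-⅛ + 1/(-2 + 5)) = 88*(-⅛ + 1/3) = 88*(-⅛ + ⅓) = 88*(5/24) = 55/3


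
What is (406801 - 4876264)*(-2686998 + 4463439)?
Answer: -7939737321183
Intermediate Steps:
(406801 - 4876264)*(-2686998 + 4463439) = -4469463*1776441 = -7939737321183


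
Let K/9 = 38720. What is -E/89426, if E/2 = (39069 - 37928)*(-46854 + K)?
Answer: -344155266/44713 ≈ -7697.0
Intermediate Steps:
K = 348480 (K = 9*38720 = 348480)
E = 688310532 (E = 2*((39069 - 37928)*(-46854 + 348480)) = 2*(1141*301626) = 2*344155266 = 688310532)
-E/89426 = -688310532/89426 = -1*344155266/44713 = -344155266/44713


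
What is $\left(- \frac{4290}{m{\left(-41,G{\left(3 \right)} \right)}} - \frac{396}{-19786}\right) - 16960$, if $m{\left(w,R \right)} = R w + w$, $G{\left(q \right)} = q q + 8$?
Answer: $- \frac{20630491591}{1216839} \approx -16954.0$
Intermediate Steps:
$G{\left(q \right)} = 8 + q^{2}$ ($G{\left(q \right)} = q^{2} + 8 = 8 + q^{2}$)
$m{\left(w,R \right)} = w + R w$
$\left(- \frac{4290}{m{\left(-41,G{\left(3 \right)} \right)}} - \frac{396}{-19786}\right) - 16960 = \left(- \frac{4290}{\left(-41\right) \left(1 + \left(8 + 3^{2}\right)\right)} - \frac{396}{-19786}\right) - 16960 = \left(- \frac{4290}{\left(-41\right) \left(1 + \left(8 + 9\right)\right)} - - \frac{198}{9893}\right) - 16960 = \left(- \frac{4290}{\left(-41\right) \left(1 + 17\right)} + \frac{198}{9893}\right) - 16960 = \left(- \frac{4290}{\left(-41\right) 18} + \frac{198}{9893}\right) - 16960 = \left(- \frac{4290}{-738} + \frac{198}{9893}\right) - 16960 = \left(\left(-4290\right) \left(- \frac{1}{738}\right) + \frac{198}{9893}\right) - 16960 = \left(\frac{715}{123} + \frac{198}{9893}\right) - 16960 = \frac{7097849}{1216839} - 16960 = - \frac{20630491591}{1216839}$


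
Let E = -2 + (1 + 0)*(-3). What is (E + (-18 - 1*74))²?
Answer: 9409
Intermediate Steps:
E = -5 (E = -2 + 1*(-3) = -2 - 3 = -5)
(E + (-18 - 1*74))² = (-5 + (-18 - 1*74))² = (-5 + (-18 - 74))² = (-5 - 92)² = (-97)² = 9409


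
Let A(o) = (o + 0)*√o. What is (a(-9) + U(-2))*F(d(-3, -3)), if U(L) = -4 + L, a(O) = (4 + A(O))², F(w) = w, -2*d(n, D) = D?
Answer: -2157/2 - 324*I ≈ -1078.5 - 324.0*I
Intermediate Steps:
d(n, D) = -D/2
A(o) = o^(3/2) (A(o) = o*√o = o^(3/2))
a(O) = (4 + O^(3/2))²
(a(-9) + U(-2))*F(d(-3, -3)) = ((4 + (-9)^(3/2))² + (-4 - 2))*(-½*(-3)) = ((4 - 27*I)² - 6)*(3/2) = (-6 + (4 - 27*I)²)*(3/2) = -9 + 3*(4 - 27*I)²/2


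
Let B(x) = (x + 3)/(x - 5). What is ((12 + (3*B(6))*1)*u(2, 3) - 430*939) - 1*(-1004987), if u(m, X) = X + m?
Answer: 601412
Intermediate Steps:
B(x) = (3 + x)/(-5 + x)
((12 + (3*B(6))*1)*u(2, 3) - 430*939) - 1*(-1004987) = ((12 + (3*((3 + 6)/(-5 + 6)))*1)*(3 + 2) - 430*939) - 1*(-1004987) = ((12 + (3*(9/1))*1)*5 - 403770) + 1004987 = ((12 + (3*(1*9))*1)*5 - 403770) + 1004987 = ((12 + (3*9)*1)*5 - 403770) + 1004987 = ((12 + 27*1)*5 - 403770) + 1004987 = ((12 + 27)*5 - 403770) + 1004987 = (39*5 - 403770) + 1004987 = (195 - 403770) + 1004987 = -403575 + 1004987 = 601412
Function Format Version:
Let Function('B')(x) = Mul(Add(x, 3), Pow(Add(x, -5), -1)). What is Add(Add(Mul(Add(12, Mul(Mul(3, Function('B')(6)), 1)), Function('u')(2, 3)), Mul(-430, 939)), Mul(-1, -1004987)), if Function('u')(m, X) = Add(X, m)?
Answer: 601412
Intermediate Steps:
Function('B')(x) = Mul(Pow(Add(-5, x), -1), Add(3, x)) (Function('B')(x) = Mul(Add(3, x), Pow(Add(-5, x), -1)) = Mul(Pow(Add(-5, x), -1), Add(3, x)))
Add(Add(Mul(Add(12, Mul(Mul(3, Function('B')(6)), 1)), Function('u')(2, 3)), Mul(-430, 939)), Mul(-1, -1004987)) = Add(Add(Mul(Add(12, Mul(Mul(3, Mul(Pow(Add(-5, 6), -1), Add(3, 6))), 1)), Add(3, 2)), Mul(-430, 939)), Mul(-1, -1004987)) = Add(Add(Mul(Add(12, Mul(Mul(3, Mul(Pow(1, -1), 9)), 1)), 5), -403770), 1004987) = Add(Add(Mul(Add(12, Mul(Mul(3, Mul(1, 9)), 1)), 5), -403770), 1004987) = Add(Add(Mul(Add(12, Mul(Mul(3, 9), 1)), 5), -403770), 1004987) = Add(Add(Mul(Add(12, Mul(27, 1)), 5), -403770), 1004987) = Add(Add(Mul(Add(12, 27), 5), -403770), 1004987) = Add(Add(Mul(39, 5), -403770), 1004987) = Add(Add(195, -403770), 1004987) = Add(-403575, 1004987) = 601412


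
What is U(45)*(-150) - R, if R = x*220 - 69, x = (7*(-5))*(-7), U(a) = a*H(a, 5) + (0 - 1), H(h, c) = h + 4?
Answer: -384431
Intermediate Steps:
H(h, c) = 4 + h
U(a) = -1 + a*(4 + a) (U(a) = a*(4 + a) + (0 - 1) = a*(4 + a) - 1 = -1 + a*(4 + a))
x = 245 (x = -35*(-7) = 245)
R = 53831 (R = 245*220 - 69 = 53900 - 69 = 53831)
U(45)*(-150) - R = (-1 + 45*(4 + 45))*(-150) - 1*53831 = (-1 + 45*49)*(-150) - 53831 = (-1 + 2205)*(-150) - 53831 = 2204*(-150) - 53831 = -330600 - 53831 = -384431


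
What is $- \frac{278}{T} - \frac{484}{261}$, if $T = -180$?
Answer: $- \frac{809}{2610} \approx -0.30996$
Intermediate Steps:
$- \frac{278}{T} - \frac{484}{261} = - \frac{278}{-180} - \frac{484}{261} = \left(-278\right) \left(- \frac{1}{180}\right) - \frac{484}{261} = \frac{139}{90} - \frac{484}{261} = - \frac{809}{2610}$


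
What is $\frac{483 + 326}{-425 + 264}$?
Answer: $- \frac{809}{161} \approx -5.0248$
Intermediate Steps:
$\frac{483 + 326}{-425 + 264} = \frac{809}{-161} = 809 \left(- \frac{1}{161}\right) = - \frac{809}{161}$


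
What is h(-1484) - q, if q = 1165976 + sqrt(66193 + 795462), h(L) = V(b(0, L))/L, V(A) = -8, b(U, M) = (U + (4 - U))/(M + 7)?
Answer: -432577094/371 - sqrt(861655) ≈ -1.1669e+6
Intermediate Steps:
b(U, M) = 4/(7 + M)
h(L) = -8/L
q = 1165976 + sqrt(861655) ≈ 1.1669e+6
h(-1484) - q = -8/(-1484) - (1165976 + sqrt(861655)) = -8*(-1/1484) + (-1165976 - sqrt(861655)) = 2/371 + (-1165976 - sqrt(861655)) = -432577094/371 - sqrt(861655)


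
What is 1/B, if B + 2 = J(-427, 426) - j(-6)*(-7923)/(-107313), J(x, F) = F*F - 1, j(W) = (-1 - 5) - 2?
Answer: 35771/6491491811 ≈ 5.5104e-6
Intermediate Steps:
j(W) = -8 (j(W) = -6 - 2 = -8)
J(x, F) = -1 + F**2 (J(x, F) = F**2 - 1 = -1 + F**2)
B = 6491491811/35771 (B = -2 + ((-1 + 426**2) - (-8*(-7923))/(-107313)) = -2 + ((-1 + 181476) - 63384*(-1)/107313) = -2 + (181475 - 1*(-21128/35771)) = -2 + (181475 + 21128/35771) = -2 + 6491563353/35771 = 6491491811/35771 ≈ 1.8147e+5)
1/B = 1/(6491491811/35771) = 35771/6491491811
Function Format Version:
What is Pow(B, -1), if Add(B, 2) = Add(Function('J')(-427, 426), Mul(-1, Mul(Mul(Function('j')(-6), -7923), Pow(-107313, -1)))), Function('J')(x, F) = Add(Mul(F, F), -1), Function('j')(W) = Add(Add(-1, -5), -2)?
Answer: Rational(35771, 6491491811) ≈ 5.5104e-6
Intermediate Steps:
Function('j')(W) = -8 (Function('j')(W) = Add(-6, -2) = -8)
Function('J')(x, F) = Add(-1, Pow(F, 2)) (Function('J')(x, F) = Add(Pow(F, 2), -1) = Add(-1, Pow(F, 2)))
B = Rational(6491491811, 35771) (B = Add(-2, Add(Add(-1, Pow(426, 2)), Mul(-1, Mul(Mul(-8, -7923), Pow(-107313, -1))))) = Add(-2, Add(Add(-1, 181476), Mul(-1, Mul(63384, Rational(-1, 107313))))) = Add(-2, Add(181475, Mul(-1, Rational(-21128, 35771)))) = Add(-2, Add(181475, Rational(21128, 35771))) = Add(-2, Rational(6491563353, 35771)) = Rational(6491491811, 35771) ≈ 1.8147e+5)
Pow(B, -1) = Pow(Rational(6491491811, 35771), -1) = Rational(35771, 6491491811)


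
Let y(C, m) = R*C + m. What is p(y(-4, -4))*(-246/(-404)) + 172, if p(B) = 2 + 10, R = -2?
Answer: 18110/101 ≈ 179.31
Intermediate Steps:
y(C, m) = m - 2*C (y(C, m) = -2*C + m = m - 2*C)
p(B) = 12
p(y(-4, -4))*(-246/(-404)) + 172 = 12*(-246/(-404)) + 172 = 12*(-246*(-1/404)) + 172 = 12*(123/202) + 172 = 738/101 + 172 = 18110/101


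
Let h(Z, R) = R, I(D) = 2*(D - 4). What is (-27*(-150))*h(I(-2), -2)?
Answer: -8100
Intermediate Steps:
I(D) = -8 + 2*D (I(D) = 2*(-4 + D) = -8 + 2*D)
(-27*(-150))*h(I(-2), -2) = -27*(-150)*(-2) = 4050*(-2) = -8100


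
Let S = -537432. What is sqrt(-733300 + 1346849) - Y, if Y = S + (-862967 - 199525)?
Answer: 1599924 + sqrt(613549) ≈ 1.6007e+6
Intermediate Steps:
Y = -1599924 (Y = -537432 + (-862967 - 199525) = -537432 - 1062492 = -1599924)
sqrt(-733300 + 1346849) - Y = sqrt(-733300 + 1346849) - 1*(-1599924) = sqrt(613549) + 1599924 = 1599924 + sqrt(613549)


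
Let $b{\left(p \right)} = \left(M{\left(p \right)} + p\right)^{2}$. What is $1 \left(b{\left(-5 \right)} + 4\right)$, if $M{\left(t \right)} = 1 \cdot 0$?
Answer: $29$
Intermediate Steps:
$M{\left(t \right)} = 0$
$b{\left(p \right)} = p^{2}$ ($b{\left(p \right)} = \left(0 + p\right)^{2} = p^{2}$)
$1 \left(b{\left(-5 \right)} + 4\right) = 1 \left(\left(-5\right)^{2} + 4\right) = 1 \left(25 + 4\right) = 1 \cdot 29 = 29$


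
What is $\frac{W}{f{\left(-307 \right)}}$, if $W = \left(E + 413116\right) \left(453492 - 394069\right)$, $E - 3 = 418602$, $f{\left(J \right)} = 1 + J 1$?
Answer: $- \frac{49423356983}{306} \approx -1.6151 \cdot 10^{8}$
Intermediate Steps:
$f{\left(J \right)} = 1 + J$
$E = 418605$ ($E = 3 + 418602 = 418605$)
$W = 49423356983$ ($W = \left(418605 + 413116\right) \left(453492 - 394069\right) = 831721 \cdot 59423 = 49423356983$)
$\frac{W}{f{\left(-307 \right)}} = \frac{49423356983}{1 - 307} = \frac{49423356983}{-306} = 49423356983 \left(- \frac{1}{306}\right) = - \frac{49423356983}{306}$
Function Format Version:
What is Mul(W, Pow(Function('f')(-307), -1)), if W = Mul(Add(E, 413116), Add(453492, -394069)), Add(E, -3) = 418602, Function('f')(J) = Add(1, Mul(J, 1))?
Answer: Rational(-49423356983, 306) ≈ -1.6151e+8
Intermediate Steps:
Function('f')(J) = Add(1, J)
E = 418605 (E = Add(3, 418602) = 418605)
W = 49423356983 (W = Mul(Add(418605, 413116), Add(453492, -394069)) = Mul(831721, 59423) = 49423356983)
Mul(W, Pow(Function('f')(-307), -1)) = Mul(49423356983, Pow(Add(1, -307), -1)) = Mul(49423356983, Pow(-306, -1)) = Mul(49423356983, Rational(-1, 306)) = Rational(-49423356983, 306)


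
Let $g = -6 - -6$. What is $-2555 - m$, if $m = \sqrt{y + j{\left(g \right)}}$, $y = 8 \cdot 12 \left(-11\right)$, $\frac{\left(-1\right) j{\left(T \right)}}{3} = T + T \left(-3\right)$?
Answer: $-2555 - 4 i \sqrt{66} \approx -2555.0 - 32.496 i$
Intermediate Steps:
$g = 0$ ($g = -6 + 6 = 0$)
$j{\left(T \right)} = 6 T$ ($j{\left(T \right)} = - 3 \left(T + T \left(-3\right)\right) = - 3 \left(T - 3 T\right) = - 3 \left(- 2 T\right) = 6 T$)
$y = -1056$ ($y = 96 \left(-11\right) = -1056$)
$m = 4 i \sqrt{66}$ ($m = \sqrt{-1056 + 6 \cdot 0} = \sqrt{-1056 + 0} = \sqrt{-1056} = 4 i \sqrt{66} \approx 32.496 i$)
$-2555 - m = -2555 - 4 i \sqrt{66}$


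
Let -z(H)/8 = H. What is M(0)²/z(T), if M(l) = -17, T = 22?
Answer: -289/176 ≈ -1.6420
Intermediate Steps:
z(H) = -8*H
M(0)²/z(T) = (-17)²/((-8*22)) = 289/(-176) = 289*(-1/176) = -289/176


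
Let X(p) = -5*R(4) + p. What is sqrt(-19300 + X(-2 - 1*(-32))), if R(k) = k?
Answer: I*sqrt(19290) ≈ 138.89*I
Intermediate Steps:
X(p) = -20 + p (X(p) = -5*4 + p = -20 + p)
sqrt(-19300 + X(-2 - 1*(-32))) = sqrt(-19300 + (-20 + (-2 - 1*(-32)))) = sqrt(-19300 + (-20 + (-2 + 32))) = sqrt(-19300 + (-20 + 30)) = sqrt(-19300 + 10) = sqrt(-19290) = I*sqrt(19290)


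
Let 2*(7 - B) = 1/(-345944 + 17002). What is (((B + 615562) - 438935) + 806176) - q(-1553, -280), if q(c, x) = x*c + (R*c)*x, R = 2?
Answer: -211647861639/657884 ≈ -3.2171e+5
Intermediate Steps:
B = 4605189/657884 (B = 7 - 1/(2*(-345944 + 17002)) = 7 - ½/(-328942) = 7 - ½*(-1/328942) = 7 + 1/657884 = 4605189/657884 ≈ 7.0000)
q(c, x) = 3*c*x (q(c, x) = x*c + (2*c)*x = c*x + 2*c*x = 3*c*x)
(((B + 615562) - 438935) + 806176) - q(-1553, -280) = (((4605189/657884 + 615562) - 438935) + 806176) - 3*(-1553)*(-280) = ((404972995997/657884 - 438935) + 806176) - 1*1304520 = (116204682457/657884 + 806176) - 1304520 = 646574974041/657884 - 1304520 = -211647861639/657884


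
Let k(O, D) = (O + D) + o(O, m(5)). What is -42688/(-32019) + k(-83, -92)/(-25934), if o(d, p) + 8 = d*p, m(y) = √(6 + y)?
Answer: 1112930069/830380746 + 83*√11/25934 ≈ 1.3509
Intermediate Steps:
o(d, p) = -8 + d*p
k(O, D) = -8 + D + O + O*√11 (k(O, D) = (O + D) + (-8 + O*√(6 + 5)) = (D + O) + (-8 + O*√11) = -8 + D + O + O*√11)
-42688/(-32019) + k(-83, -92)/(-25934) = -42688/(-32019) + (-8 - 92 - 83 - 83*√11)/(-25934) = -42688*(-1/32019) + (-183 - 83*√11)*(-1/25934) = 42688/32019 + (183/25934 + 83*√11/25934) = 1112930069/830380746 + 83*√11/25934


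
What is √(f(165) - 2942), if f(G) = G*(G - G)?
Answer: I*√2942 ≈ 54.24*I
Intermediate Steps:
f(G) = 0 (f(G) = G*0 = 0)
√(f(165) - 2942) = √(0 - 2942) = √(-2942) = I*√2942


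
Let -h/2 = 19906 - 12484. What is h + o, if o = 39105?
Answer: 24261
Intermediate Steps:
h = -14844 (h = -2*(19906 - 12484) = -2*7422 = -14844)
h + o = -14844 + 39105 = 24261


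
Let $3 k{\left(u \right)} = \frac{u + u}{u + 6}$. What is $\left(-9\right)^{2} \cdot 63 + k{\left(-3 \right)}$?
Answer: $\frac{15307}{3} \approx 5102.3$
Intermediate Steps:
$k{\left(u \right)} = \frac{2 u}{3 \left(6 + u\right)}$ ($k{\left(u \right)} = \frac{\left(u + u\right) \frac{1}{u + 6}}{3} = \frac{2 u \frac{1}{6 + u}}{3} = \frac{2 u}{3 \left(6 + u\right)}$)
$\left(-9\right)^{2} \cdot 63 + k{\left(-3 \right)} = \left(-9\right)^{2} \cdot 63 + \frac{2}{3} \left(-3\right) \frac{1}{6 - 3} = 81 \cdot 63 + \frac{2}{3} \left(-3\right) \frac{1}{3} = 5103 + \frac{2}{3} \left(-3\right) \frac{1}{3} = 5103 - \frac{2}{3} = \frac{15307}{3}$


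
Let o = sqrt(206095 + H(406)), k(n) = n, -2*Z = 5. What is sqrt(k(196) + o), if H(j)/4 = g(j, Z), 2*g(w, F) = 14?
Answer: sqrt(196 + sqrt(206123)) ≈ 25.495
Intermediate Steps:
Z = -5/2 (Z = -1/2*5 = -5/2 ≈ -2.5000)
g(w, F) = 7 (g(w, F) = (1/2)*14 = 7)
H(j) = 28 (H(j) = 4*7 = 28)
o = sqrt(206123) (o = sqrt(206095 + 28) = sqrt(206123) ≈ 454.01)
sqrt(k(196) + o) = sqrt(196 + sqrt(206123))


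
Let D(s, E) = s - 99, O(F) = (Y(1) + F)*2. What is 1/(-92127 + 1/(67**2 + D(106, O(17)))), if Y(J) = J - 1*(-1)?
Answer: -4496/414202991 ≈ -1.0855e-5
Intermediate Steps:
Y(J) = 1 + J (Y(J) = J + 1 = 1 + J)
O(F) = 4 + 2*F (O(F) = ((1 + 1) + F)*2 = (2 + F)*2 = 4 + 2*F)
D(s, E) = -99 + s
1/(-92127 + 1/(67**2 + D(106, O(17)))) = 1/(-92127 + 1/(67**2 + (-99 + 106))) = 1/(-92127 + 1/(4489 + 7)) = 1/(-92127 + 1/4496) = 1/(-414202991/4496) = -4496/414202991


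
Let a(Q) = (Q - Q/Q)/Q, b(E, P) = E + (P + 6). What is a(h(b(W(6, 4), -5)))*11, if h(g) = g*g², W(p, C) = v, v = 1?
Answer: 77/8 ≈ 9.6250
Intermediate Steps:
W(p, C) = 1
b(E, P) = 6 + E + P (b(E, P) = E + (6 + P) = 6 + E + P)
h(g) = g³
a(Q) = (-1 + Q)/Q (a(Q) = (Q - 1*1)/Q = (Q - 1)/Q = (-1 + Q)/Q)
a(h(b(W(6, 4), -5)))*11 = ((-1 + (6 + 1 - 5)³)/((6 + 1 - 5)³))*11 = ((-1 + 2³)/(2³))*11 = ((-1 + 8)/8)*11 = ((⅛)*7)*11 = (7/8)*11 = 77/8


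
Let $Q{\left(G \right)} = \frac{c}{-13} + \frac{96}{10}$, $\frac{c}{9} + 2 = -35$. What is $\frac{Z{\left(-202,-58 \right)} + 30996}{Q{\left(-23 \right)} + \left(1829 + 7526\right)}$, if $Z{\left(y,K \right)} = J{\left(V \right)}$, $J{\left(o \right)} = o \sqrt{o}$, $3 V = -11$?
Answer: $\frac{503685}{152591} - \frac{715 i \sqrt{33}}{5493276} \approx 3.3009 - 0.00074771 i$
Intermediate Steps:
$c = -333$ ($c = -18 + 9 \left(-35\right) = -18 - 315 = -333$)
$Q{\left(G \right)} = \frac{2289}{65}$ ($Q{\left(G \right)} = - \frac{333}{-13} + \frac{96}{10} = \left(-333\right) \left(- \frac{1}{13}\right) + 96 \cdot \frac{1}{10} = \frac{333}{13} + \frac{48}{5} = \frac{2289}{65}$)
$V = - \frac{11}{3}$ ($V = \frac{1}{3} \left(-11\right) = - \frac{11}{3} \approx -3.6667$)
$J{\left(o \right)} = o^{\frac{3}{2}}$
$Z{\left(y,K \right)} = - \frac{11 i \sqrt{33}}{9}$ ($Z{\left(y,K \right)} = \left(- \frac{11}{3}\right)^{\frac{3}{2}} = - \frac{11 i \sqrt{33}}{9}$)
$\frac{Z{\left(-202,-58 \right)} + 30996}{Q{\left(-23 \right)} + \left(1829 + 7526\right)} = \frac{- \frac{11 i \sqrt{33}}{9} + 30996}{\frac{2289}{65} + \left(1829 + 7526\right)} = \frac{30996 - \frac{11 i \sqrt{33}}{9}}{\frac{2289}{65} + 9355} = \frac{30996 - \frac{11 i \sqrt{33}}{9}}{\frac{610364}{65}} = \left(30996 - \frac{11 i \sqrt{33}}{9}\right) \frac{65}{610364} = \frac{503685}{152591} - \frac{715 i \sqrt{33}}{5493276}$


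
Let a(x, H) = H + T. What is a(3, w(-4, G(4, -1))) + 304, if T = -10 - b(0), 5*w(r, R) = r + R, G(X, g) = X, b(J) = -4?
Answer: 298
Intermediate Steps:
w(r, R) = R/5 + r/5 (w(r, R) = (r + R)/5 = (R + r)/5 = R/5 + r/5)
T = -6 (T = -10 - 1*(-4) = -10 + 4 = -6)
a(x, H) = -6 + H (a(x, H) = H - 6 = -6 + H)
a(3, w(-4, G(4, -1))) + 304 = (-6 + ((⅕)*4 + (⅕)*(-4))) + 304 = (-6 + (⅘ - ⅘)) + 304 = (-6 + 0) + 304 = -6 + 304 = 298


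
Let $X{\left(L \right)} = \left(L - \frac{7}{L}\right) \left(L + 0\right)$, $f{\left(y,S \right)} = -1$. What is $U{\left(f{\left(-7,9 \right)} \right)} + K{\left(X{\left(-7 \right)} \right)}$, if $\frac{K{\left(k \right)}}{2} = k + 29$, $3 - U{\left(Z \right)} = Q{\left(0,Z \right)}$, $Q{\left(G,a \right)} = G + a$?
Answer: $146$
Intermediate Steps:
$U{\left(Z \right)} = 3 - Z$ ($U{\left(Z \right)} = 3 - \left(0 + Z\right) = 3 - Z$)
$X{\left(L \right)} = L \left(L - \frac{7}{L}\right)$ ($X{\left(L \right)} = \left(L - \frac{7}{L}\right) L = L \left(L - \frac{7}{L}\right)$)
$K{\left(k \right)} = 58 + 2 k$ ($K{\left(k \right)} = 2 \left(k + 29\right) = 2 \left(29 + k\right) = 58 + 2 k$)
$U{\left(f{\left(-7,9 \right)} \right)} + K{\left(X{\left(-7 \right)} \right)} = \left(3 - -1\right) + \left(58 + 2 \left(-7 + \left(-7\right)^{2}\right)\right) = \left(3 + 1\right) + \left(58 + 2 \left(-7 + 49\right)\right) = 4 + \left(58 + 2 \cdot 42\right) = 4 + \left(58 + 84\right) = 4 + 142 = 146$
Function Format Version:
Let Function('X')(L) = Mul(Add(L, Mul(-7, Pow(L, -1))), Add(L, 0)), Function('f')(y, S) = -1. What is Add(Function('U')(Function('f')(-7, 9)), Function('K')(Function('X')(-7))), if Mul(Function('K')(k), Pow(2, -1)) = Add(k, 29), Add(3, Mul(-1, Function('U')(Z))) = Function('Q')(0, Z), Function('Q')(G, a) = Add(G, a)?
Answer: 146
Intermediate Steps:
Function('U')(Z) = Add(3, Mul(-1, Z)) (Function('U')(Z) = Add(3, Mul(-1, Add(0, Z))) = Add(3, Mul(-1, Z)))
Function('X')(L) = Mul(L, Add(L, Mul(-7, Pow(L, -1)))) (Function('X')(L) = Mul(Add(L, Mul(-7, Pow(L, -1))), L) = Mul(L, Add(L, Mul(-7, Pow(L, -1)))))
Function('K')(k) = Add(58, Mul(2, k)) (Function('K')(k) = Mul(2, Add(k, 29)) = Mul(2, Add(29, k)) = Add(58, Mul(2, k)))
Add(Function('U')(Function('f')(-7, 9)), Function('K')(Function('X')(-7))) = Add(Add(3, Mul(-1, -1)), Add(58, Mul(2, Add(-7, Pow(-7, 2))))) = Add(Add(3, 1), Add(58, Mul(2, Add(-7, 49)))) = Add(4, Add(58, Mul(2, 42))) = Add(4, Add(58, 84)) = Add(4, 142) = 146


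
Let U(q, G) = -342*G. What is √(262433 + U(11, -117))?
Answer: √302447 ≈ 549.95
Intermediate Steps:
√(262433 + U(11, -117)) = √(262433 - 342*(-117)) = √(262433 + 40014) = √302447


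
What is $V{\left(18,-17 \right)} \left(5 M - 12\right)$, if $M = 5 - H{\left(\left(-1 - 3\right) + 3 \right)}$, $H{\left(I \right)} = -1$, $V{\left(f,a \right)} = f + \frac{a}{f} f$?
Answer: $18$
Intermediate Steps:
$V{\left(f,a \right)} = a + f$ ($V{\left(f,a \right)} = f + a = a + f$)
$M = 6$ ($M = 5 - -1 = 5 + 1 = 6$)
$V{\left(18,-17 \right)} \left(5 M - 12\right) = \left(-17 + 18\right) \left(5 \cdot 6 - 12\right) = 1 \left(30 - 12\right) = 1 \cdot 18 = 18$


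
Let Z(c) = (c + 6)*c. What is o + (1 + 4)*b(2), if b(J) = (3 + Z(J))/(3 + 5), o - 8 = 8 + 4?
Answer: 255/8 ≈ 31.875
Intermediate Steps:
o = 20 (o = 8 + (8 + 4) = 8 + 12 = 20)
Z(c) = c*(6 + c) (Z(c) = (6 + c)*c = c*(6 + c))
b(J) = 3/8 + J*(6 + J)/8 (b(J) = (3 + J*(6 + J))/(3 + 5) = (3 + J*(6 + J))/8 = (3 + J*(6 + J))*(⅛) = 3/8 + J*(6 + J)/8)
o + (1 + 4)*b(2) = 20 + (1 + 4)*(3/8 + (⅛)*2*(6 + 2)) = 20 + 5*(3/8 + (⅛)*2*8) = 20 + 5*(3/8 + 2) = 20 + 5*(19/8) = 20 + 95/8 = 255/8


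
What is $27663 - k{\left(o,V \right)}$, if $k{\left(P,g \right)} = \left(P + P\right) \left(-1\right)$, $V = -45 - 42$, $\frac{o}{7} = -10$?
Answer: $27523$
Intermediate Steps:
$o = -70$ ($o = 7 \left(-10\right) = -70$)
$V = -87$ ($V = -45 - 42 = -87$)
$k{\left(P,g \right)} = - 2 P$ ($k{\left(P,g \right)} = 2 P \left(-1\right) = - 2 P$)
$27663 - k{\left(o,V \right)} = 27663 - \left(-2\right) \left(-70\right) = 27663 - 140 = 27523$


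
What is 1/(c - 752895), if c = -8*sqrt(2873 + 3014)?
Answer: -752895/566850504257 + 232*sqrt(7)/566850504257 ≈ -1.3271e-6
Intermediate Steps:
c = -232*sqrt(7) ≈ -613.81
1/(c - 752895) = 1/(-232*sqrt(7) - 752895) = 1/(-752895 - 232*sqrt(7))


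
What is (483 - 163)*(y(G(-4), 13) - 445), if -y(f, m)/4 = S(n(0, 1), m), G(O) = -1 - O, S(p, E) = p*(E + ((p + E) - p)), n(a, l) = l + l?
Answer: -208960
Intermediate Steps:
n(a, l) = 2*l
S(p, E) = 2*E*p (S(p, E) = p*(E + ((E + p) - p)) = p*(E + E) = p*(2*E) = 2*E*p)
y(f, m) = -16*m (y(f, m) = -8*m*2*1 = -8*m*2 = -16*m)
(483 - 163)*(y(G(-4), 13) - 445) = (483 - 163)*(-16*13 - 445) = 320*(-208 - 445) = 320*(-653) = -208960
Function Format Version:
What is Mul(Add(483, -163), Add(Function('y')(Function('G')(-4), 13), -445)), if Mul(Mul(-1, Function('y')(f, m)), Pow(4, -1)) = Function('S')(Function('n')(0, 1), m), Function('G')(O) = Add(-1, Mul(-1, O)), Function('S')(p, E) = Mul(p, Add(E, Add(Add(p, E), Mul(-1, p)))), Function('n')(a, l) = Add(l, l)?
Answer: -208960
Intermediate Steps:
Function('n')(a, l) = Mul(2, l)
Function('S')(p, E) = Mul(2, E, p) (Function('S')(p, E) = Mul(p, Add(E, Add(Add(E, p), Mul(-1, p)))) = Mul(p, Add(E, E)) = Mul(p, Mul(2, E)) = Mul(2, E, p))
Function('y')(f, m) = Mul(-16, m) (Function('y')(f, m) = Mul(-4, Mul(2, m, Mul(2, 1))) = Mul(-4, Mul(2, m, 2)) = Mul(-4, Mul(4, m)) = Mul(-16, m))
Mul(Add(483, -163), Add(Function('y')(Function('G')(-4), 13), -445)) = Mul(Add(483, -163), Add(Mul(-16, 13), -445)) = Mul(320, Add(-208, -445)) = Mul(320, -653) = -208960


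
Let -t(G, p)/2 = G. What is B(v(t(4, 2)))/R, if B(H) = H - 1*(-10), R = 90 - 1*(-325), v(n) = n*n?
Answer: 74/415 ≈ 0.17831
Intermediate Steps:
t(G, p) = -2*G
v(n) = n²
R = 415 (R = 90 + 325 = 415)
B(H) = 10 + H (B(H) = H + 10 = 10 + H)
B(v(t(4, 2)))/R = (10 + (-2*4)²)/415 = (10 + (-8)²)*(1/415) = (10 + 64)*(1/415) = 74*(1/415) = 74/415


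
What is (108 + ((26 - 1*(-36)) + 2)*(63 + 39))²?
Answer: 44036496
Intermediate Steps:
(108 + ((26 - 1*(-36)) + 2)*(63 + 39))² = (108 + ((26 + 36) + 2)*102)² = (108 + (62 + 2)*102)² = (108 + 64*102)² = (108 + 6528)² = 6636² = 44036496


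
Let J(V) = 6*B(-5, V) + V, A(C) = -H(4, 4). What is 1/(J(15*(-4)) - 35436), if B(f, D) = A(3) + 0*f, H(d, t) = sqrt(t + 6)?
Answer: -493/17499523 + sqrt(10)/209994276 ≈ -2.8157e-5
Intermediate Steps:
H(d, t) = sqrt(6 + t)
A(C) = -sqrt(10) (A(C) = -sqrt(6 + 4) = -sqrt(10))
B(f, D) = -sqrt(10) (B(f, D) = -sqrt(10) + 0*f = -sqrt(10) + 0 = -sqrt(10))
J(V) = V - 6*sqrt(10) (J(V) = 6*(-sqrt(10)) + V = -6*sqrt(10) + V = V - 6*sqrt(10))
1/(J(15*(-4)) - 35436) = 1/((15*(-4) - 6*sqrt(10)) - 35436) = 1/((-60 - 6*sqrt(10)) - 35436) = 1/(-35496 - 6*sqrt(10))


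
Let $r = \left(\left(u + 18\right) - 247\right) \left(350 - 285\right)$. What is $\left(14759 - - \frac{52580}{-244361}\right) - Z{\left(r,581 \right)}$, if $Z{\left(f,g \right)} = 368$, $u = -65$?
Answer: $\frac{3516546571}{244361} \approx 14391.0$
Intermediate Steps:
$r = -19110$ ($r = \left(\left(-65 + 18\right) - 247\right) \left(350 - 285\right) = \left(-47 - 247\right) 65 = \left(-294\right) 65 = -19110$)
$\left(14759 - - \frac{52580}{-244361}\right) - Z{\left(r,581 \right)} = \left(14759 - - \frac{52580}{-244361}\right) - 368 = \left(14759 - \left(-52580\right) \left(- \frac{1}{244361}\right)\right) - 368 = \left(14759 - \frac{52580}{244361}\right) - 368 = \frac{3606471419}{244361} - 368 = \frac{3516546571}{244361}$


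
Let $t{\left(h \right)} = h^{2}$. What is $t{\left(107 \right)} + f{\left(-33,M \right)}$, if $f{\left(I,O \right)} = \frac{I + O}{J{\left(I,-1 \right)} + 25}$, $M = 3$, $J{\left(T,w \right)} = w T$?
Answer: $\frac{332006}{29} \approx 11448.0$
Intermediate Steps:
$J{\left(T,w \right)} = T w$
$f{\left(I,O \right)} = \frac{I + O}{25 - I}$ ($f{\left(I,O \right)} = \frac{I + O}{I \left(-1\right) + 25} = \frac{I + O}{- I + 25} = \frac{I + O}{25 - I}$)
$t{\left(107 \right)} + f{\left(-33,M \right)} = 107^{2} + \frac{-33 + 3}{25 - -33} = 11449 + \frac{1}{25 + 33} \left(-30\right) = 11449 + \frac{1}{58} \left(-30\right) = 11449 - \frac{15}{29} = \frac{332006}{29}$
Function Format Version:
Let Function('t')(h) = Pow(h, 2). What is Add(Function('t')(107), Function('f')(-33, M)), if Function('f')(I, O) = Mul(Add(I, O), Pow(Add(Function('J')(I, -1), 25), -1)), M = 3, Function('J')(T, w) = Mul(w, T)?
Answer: Rational(332006, 29) ≈ 11448.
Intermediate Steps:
Function('J')(T, w) = Mul(T, w)
Function('f')(I, O) = Mul(Pow(Add(25, Mul(-1, I)), -1), Add(I, O)) (Function('f')(I, O) = Mul(Add(I, O), Pow(Add(Mul(I, -1), 25), -1)) = Mul(Add(I, O), Pow(Add(Mul(-1, I), 25), -1)) = Mul(Add(I, O), Pow(Add(25, Mul(-1, I)), -1)) = Mul(Pow(Add(25, Mul(-1, I)), -1), Add(I, O)))
Add(Function('t')(107), Function('f')(-33, M)) = Add(Pow(107, 2), Mul(Pow(Add(25, Mul(-1, -33)), -1), Add(-33, 3))) = Add(11449, Mul(Pow(Add(25, 33), -1), -30)) = Add(11449, Mul(Pow(58, -1), -30)) = Add(11449, Mul(Rational(1, 58), -30)) = Add(11449, Rational(-15, 29)) = Rational(332006, 29)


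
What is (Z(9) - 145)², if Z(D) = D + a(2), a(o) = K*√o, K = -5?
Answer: 18546 + 1360*√2 ≈ 20469.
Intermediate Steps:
a(o) = -5*√o
Z(D) = D - 5*√2
(Z(9) - 145)² = ((9 - 5*√2) - 145)² = (-136 - 5*√2)²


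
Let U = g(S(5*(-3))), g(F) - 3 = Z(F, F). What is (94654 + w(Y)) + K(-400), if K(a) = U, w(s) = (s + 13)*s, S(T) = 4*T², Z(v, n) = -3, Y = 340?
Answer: 214674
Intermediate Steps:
g(F) = 0 (g(F) = 3 - 3 = 0)
U = 0
w(s) = s*(13 + s) (w(s) = (13 + s)*s = s*(13 + s))
K(a) = 0
(94654 + w(Y)) + K(-400) = (94654 + 340*(13 + 340)) + 0 = (94654 + 340*353) + 0 = (94654 + 120020) + 0 = 214674 + 0 = 214674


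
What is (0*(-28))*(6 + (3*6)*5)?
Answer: 0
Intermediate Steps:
(0*(-28))*(6 + (3*6)*5) = 0*(6 + 18*5) = 0*(6 + 90) = 0*96 = 0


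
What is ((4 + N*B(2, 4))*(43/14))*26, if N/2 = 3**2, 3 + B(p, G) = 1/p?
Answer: -22919/7 ≈ -3274.1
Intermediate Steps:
B(p, G) = -3 + 1/p
N = 18 (N = 2*3**2 = 2*9 = 18)
((4 + N*B(2, 4))*(43/14))*26 = ((4 + 18*(-3 + 1/2))*(43/14))*26 = ((4 + 18*(-3 + 1/2))*(43*(1/14)))*26 = ((4 + 18*(-5/2))*(43/14))*26 = ((4 - 45)*(43/14))*26 = -41*43/14*26 = -1763/14*26 = -22919/7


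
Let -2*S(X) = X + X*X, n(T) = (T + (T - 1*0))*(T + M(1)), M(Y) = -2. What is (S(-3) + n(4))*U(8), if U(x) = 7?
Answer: 91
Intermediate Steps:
n(T) = 2*T*(-2 + T) (n(T) = (T + (T - 1*0))*(T - 2) = (T + (T + 0))*(-2 + T) = (T + T)*(-2 + T) = (2*T)*(-2 + T) = 2*T*(-2 + T))
S(X) = -X/2 - X**2/2 (S(X) = -(X + X*X)/2 = -(X + X**2)/2 = -X/2 - X**2/2)
(S(-3) + n(4))*U(8) = (-1/2*(-3)*(1 - 3) + 2*4*(-2 + 4))*7 = (-1/2*(-3)*(-2) + 2*4*2)*7 = (-3 + 16)*7 = 13*7 = 91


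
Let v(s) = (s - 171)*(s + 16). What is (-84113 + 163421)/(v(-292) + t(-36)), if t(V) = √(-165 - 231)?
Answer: 93838988/151201605 - 4406*I*√11/151201605 ≈ 0.62062 - 9.6646e-5*I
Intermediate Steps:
v(s) = (-171 + s)*(16 + s)
t(V) = 6*I*√11 (t(V) = √(-396) = 6*I*√11)
(-84113 + 163421)/(v(-292) + t(-36)) = (-84113 + 163421)/((-2736 + (-292)² - 155*(-292)) + 6*I*√11) = 79308/((-2736 + 85264 + 45260) + 6*I*√11) = 79308/(127788 + 6*I*√11)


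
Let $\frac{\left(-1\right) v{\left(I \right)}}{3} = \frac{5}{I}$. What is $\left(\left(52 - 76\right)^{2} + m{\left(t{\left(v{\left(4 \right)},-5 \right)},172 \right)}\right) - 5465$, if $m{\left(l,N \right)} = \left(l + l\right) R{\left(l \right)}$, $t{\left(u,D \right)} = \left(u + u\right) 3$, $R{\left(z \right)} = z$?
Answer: $- \frac{7753}{2} \approx -3876.5$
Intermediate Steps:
$v{\left(I \right)} = - \frac{15}{I}$ ($v{\left(I \right)} = - 3 \frac{5}{I} = - \frac{15}{I}$)
$t{\left(u,D \right)} = 6 u$ ($t{\left(u,D \right)} = 2 u 3 = 6 u$)
$m{\left(l,N \right)} = 2 l^{2}$ ($m{\left(l,N \right)} = \left(l + l\right) l = 2 l l = 2 l^{2}$)
$\left(\left(52 - 76\right)^{2} + m{\left(t{\left(v{\left(4 \right)},-5 \right)},172 \right)}\right) - 5465 = \left(\left(52 - 76\right)^{2} + 2 \left(6 \left(- \frac{15}{4}\right)\right)^{2}\right) - 5465 = \left(\left(-24\right)^{2} + 2 \left(6 \left(\left(-15\right) \frac{1}{4}\right)\right)^{2}\right) - 5465 = \left(576 + 2 \left(6 \left(- \frac{15}{4}\right)\right)^{2}\right) - 5465 = \left(576 + 2 \left(- \frac{45}{2}\right)^{2}\right) - 5465 = \left(576 + 2 \cdot \frac{2025}{4}\right) - 5465 = \left(576 + \frac{2025}{2}\right) - 5465 = \frac{3177}{2} - 5465 = - \frac{7753}{2}$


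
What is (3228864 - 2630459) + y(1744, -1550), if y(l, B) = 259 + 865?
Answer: 599529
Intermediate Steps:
y(l, B) = 1124
(3228864 - 2630459) + y(1744, -1550) = (3228864 - 2630459) + 1124 = 598405 + 1124 = 599529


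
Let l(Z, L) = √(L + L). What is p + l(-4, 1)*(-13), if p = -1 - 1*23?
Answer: -24 - 13*√2 ≈ -42.385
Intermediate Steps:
l(Z, L) = √2*√L (l(Z, L) = √(2*L) = √2*√L)
p = -24 (p = -1 - 23 = -24)
p + l(-4, 1)*(-13) = -24 + (√2*√1)*(-13) = -24 + (√2*1)*(-13) = -24 + √2*(-13) = -24 - 13*√2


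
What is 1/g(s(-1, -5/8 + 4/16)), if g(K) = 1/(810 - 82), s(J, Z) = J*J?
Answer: 728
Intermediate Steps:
s(J, Z) = J²
g(K) = 1/728
1/g(s(-1, -5/8 + 4/16)) = 1/(1/728) = 728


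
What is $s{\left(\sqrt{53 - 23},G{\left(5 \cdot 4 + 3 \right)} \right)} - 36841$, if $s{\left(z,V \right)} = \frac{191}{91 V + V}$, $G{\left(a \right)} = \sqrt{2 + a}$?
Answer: $- \frac{16946669}{460} \approx -36841.0$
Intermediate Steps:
$s{\left(z,V \right)} = \frac{191}{92 V}$
$s{\left(\sqrt{53 - 23},G{\left(5 \cdot 4 + 3 \right)} \right)} - 36841 = \frac{191}{92 \sqrt{2 + \left(5 \cdot 4 + 3\right)}} - 36841 = \frac{191}{92 \sqrt{2 + \left(20 + 3\right)}} - 36841 = \frac{191}{92 \sqrt{2 + 23}} - 36841 = \frac{191}{92 \sqrt{25}} - 36841 = \frac{191}{92 \cdot 5} - 36841 = \frac{191}{92} \cdot \frac{1}{5} - 36841 = \frac{191}{460} - 36841 = - \frac{16946669}{460}$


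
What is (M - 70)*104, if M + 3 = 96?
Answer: 2392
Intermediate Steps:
M = 93 (M = -3 + 96 = 93)
(M - 70)*104 = (93 - 70)*104 = 23*104 = 2392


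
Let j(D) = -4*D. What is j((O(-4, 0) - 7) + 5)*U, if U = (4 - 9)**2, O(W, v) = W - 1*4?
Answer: 1000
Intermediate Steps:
O(W, v) = -4 + W (O(W, v) = W - 4 = -4 + W)
U = 25 (U = (-5)**2 = 25)
j((O(-4, 0) - 7) + 5)*U = -4*(((-4 - 4) - 7) + 5)*25 = -4*((-8 - 7) + 5)*25 = -4*(-15 + 5)*25 = -4*(-10)*25 = 40*25 = 1000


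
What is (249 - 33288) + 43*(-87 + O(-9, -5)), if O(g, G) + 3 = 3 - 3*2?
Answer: -37038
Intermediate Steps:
O(g, G) = -6 (O(g, G) = -3 + (3 - 3*2) = -3 + (3 - 6) = -3 - 3 = -6)
(249 - 33288) + 43*(-87 + O(-9, -5)) = (249 - 33288) + 43*(-87 - 6) = -33039 + 43*(-93) = -33039 - 3999 = -37038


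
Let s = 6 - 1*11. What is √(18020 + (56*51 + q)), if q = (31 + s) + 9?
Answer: √20911 ≈ 144.61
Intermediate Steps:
s = -5 (s = 6 - 11 = -5)
q = 35 (q = (31 - 5) + 9 = 26 + 9 = 35)
√(18020 + (56*51 + q)) = √(18020 + (56*51 + 35)) = √(18020 + (2856 + 35)) = √(18020 + 2891) = √20911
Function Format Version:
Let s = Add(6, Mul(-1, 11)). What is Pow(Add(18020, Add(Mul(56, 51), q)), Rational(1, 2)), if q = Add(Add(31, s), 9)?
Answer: Pow(20911, Rational(1, 2)) ≈ 144.61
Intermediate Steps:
s = -5 (s = Add(6, -11) = -5)
q = 35 (q = Add(Add(31, -5), 9) = Add(26, 9) = 35)
Pow(Add(18020, Add(Mul(56, 51), q)), Rational(1, 2)) = Pow(Add(18020, Add(Mul(56, 51), 35)), Rational(1, 2)) = Pow(Add(18020, Add(2856, 35)), Rational(1, 2)) = Pow(Add(18020, 2891), Rational(1, 2)) = Pow(20911, Rational(1, 2))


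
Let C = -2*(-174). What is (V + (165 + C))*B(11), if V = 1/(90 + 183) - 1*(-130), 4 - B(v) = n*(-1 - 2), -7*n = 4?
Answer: 2808640/1911 ≈ 1469.7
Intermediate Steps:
n = -4/7 (n = -⅐*4 = -4/7 ≈ -0.57143)
B(v) = 16/7 (B(v) = 4 - (-4)*(-1 - 2)/7 = 4 - (-4)*(-3)/7 = 4 - 1*12/7 = 4 - 12/7 = 16/7)
C = 348
V = 35491/273 (V = 1/273 + 130 = 35491/273 ≈ 130.00)
(V + (165 + C))*B(11) = (35491/273 + (165 + 348))*(16/7) = (35491/273 + 513)*(16/7) = (175540/273)*(16/7) = 2808640/1911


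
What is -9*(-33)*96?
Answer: 28512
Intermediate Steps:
-9*(-33)*96 = 297*96 = 28512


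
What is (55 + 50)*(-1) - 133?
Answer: -238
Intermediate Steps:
(55 + 50)*(-1) - 133 = 105*(-1) - 133 = -105 - 133 = -238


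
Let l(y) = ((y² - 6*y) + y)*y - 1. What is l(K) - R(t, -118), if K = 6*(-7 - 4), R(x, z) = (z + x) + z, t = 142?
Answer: -309183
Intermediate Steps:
R(x, z) = x + 2*z (R(x, z) = (x + z) + z = x + 2*z)
K = -66 (K = 6*(-11) = -66)
l(y) = -1 + y*(y² - 5*y) (l(y) = (y² - 5*y)*y - 1 = y*(y² - 5*y) - 1 = -1 + y*(y² - 5*y))
l(K) - R(t, -118) = (-1 + (-66)³ - 5*(-66)²) - (142 + 2*(-118)) = (-1 - 287496 - 5*4356) - (142 - 236) = (-1 - 287496 - 21780) - 1*(-94) = -309277 + 94 = -309183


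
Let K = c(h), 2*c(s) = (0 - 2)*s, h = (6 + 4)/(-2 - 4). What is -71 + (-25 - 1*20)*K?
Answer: -146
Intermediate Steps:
h = -5/3 (h = 10/(-6) = 10*(-⅙) = -5/3 ≈ -1.6667)
c(s) = -s (c(s) = ((0 - 2)*s)/2 = (-2*s)/2 = -s)
K = 5/3 (K = -1*(-5/3) = 5/3 ≈ 1.6667)
-71 + (-25 - 1*20)*K = -71 + (-25 - 1*20)*(5/3) = -71 + (-25 - 20)*(5/3) = -71 - 45*5/3 = -71 - 75 = -146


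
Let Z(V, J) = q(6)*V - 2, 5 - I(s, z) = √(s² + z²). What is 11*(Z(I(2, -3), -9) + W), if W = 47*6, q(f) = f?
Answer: 3410 - 66*√13 ≈ 3172.0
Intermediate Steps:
I(s, z) = 5 - √(s² + z²)
Z(V, J) = -2 + 6*V (Z(V, J) = 6*V - 2 = -2 + 6*V)
W = 282
11*(Z(I(2, -3), -9) + W) = 11*((-2 + 6*(5 - √(2² + (-3)²))) + 282) = 11*((-2 + 6*(5 - √(4 + 9))) + 282) = 11*((-2 + 6*(5 - √13)) + 282) = 11*((-2 + (30 - 6*√13)) + 282) = 11*((28 - 6*√13) + 282) = 11*(310 - 6*√13) = 3410 - 66*√13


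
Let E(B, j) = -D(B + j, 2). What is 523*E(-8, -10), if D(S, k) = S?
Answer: 9414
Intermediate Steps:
E(B, j) = -B - j (E(B, j) = -(B + j) = -B - j)
523*E(-8, -10) = 523*(-1*(-8) - 1*(-10)) = 523*(8 + 10) = 523*18 = 9414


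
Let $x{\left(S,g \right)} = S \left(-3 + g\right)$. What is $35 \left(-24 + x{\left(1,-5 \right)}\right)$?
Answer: $-1120$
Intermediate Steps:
$35 \left(-24 + x{\left(1,-5 \right)}\right) = 35 \left(-24 + 1 \left(-3 - 5\right)\right) = 35 \left(-24 + 1 \left(-8\right)\right) = 35 \left(-24 - 8\right) = 35 \left(-32\right) = -1120$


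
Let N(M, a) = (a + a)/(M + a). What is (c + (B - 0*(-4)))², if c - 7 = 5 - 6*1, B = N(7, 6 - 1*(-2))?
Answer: 11236/225 ≈ 49.938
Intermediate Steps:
N(M, a) = 2*a/(M + a) (N(M, a) = (2*a)/(M + a) = 2*a/(M + a))
B = 16/15 (B = 2*(6 - 1*(-2))/(7 + (6 - 1*(-2))) = 2*(6 + 2)/(7 + (6 + 2)) = 2*8/(7 + 8) = 2*8/15 = 2*8*(1/15) = 16/15 ≈ 1.0667)
c = 6 (c = 7 + (5 - 6*1) = 7 + (5 - 6) = 7 - 1 = 6)
(c + (B - 0*(-4)))² = (6 + (16/15 - 0*(-4)))² = (6 + (16/15 - 1*0))² = (6 + (16/15 + 0))² = (6 + 16/15)² = (106/15)² = 11236/225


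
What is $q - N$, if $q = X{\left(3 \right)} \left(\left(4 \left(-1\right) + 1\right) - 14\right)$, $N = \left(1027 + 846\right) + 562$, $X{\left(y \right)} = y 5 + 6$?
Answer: $-2792$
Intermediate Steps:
$X{\left(y \right)} = 6 + 5 y$ ($X{\left(y \right)} = 5 y + 6 = 6 + 5 y$)
$N = 2435$ ($N = 1873 + 562 = 2435$)
$q = -357$ ($q = \left(6 + 5 \cdot 3\right) \left(\left(4 \left(-1\right) + 1\right) - 14\right) = \left(6 + 15\right) \left(\left(-4 + 1\right) - 14\right) = 21 \left(-3 - 14\right) = 21 \left(-17\right) = -357$)
$q - N = -357 - 2435 = -2792$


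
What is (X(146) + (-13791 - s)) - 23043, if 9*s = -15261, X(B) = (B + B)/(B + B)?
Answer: -105412/3 ≈ -35137.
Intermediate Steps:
X(B) = 1 (X(B) = (2*B)/((2*B)) = (2*B)*(1/(2*B)) = 1)
s = -5087/3 (s = (⅑)*(-15261) = -5087/3 ≈ -1695.7)
(X(146) + (-13791 - s)) - 23043 = (1 + (-13791 - 1*(-5087/3))) - 23043 = (1 + (-13791 + 5087/3)) - 23043 = (1 - 36286/3) - 23043 = -36283/3 - 23043 = -105412/3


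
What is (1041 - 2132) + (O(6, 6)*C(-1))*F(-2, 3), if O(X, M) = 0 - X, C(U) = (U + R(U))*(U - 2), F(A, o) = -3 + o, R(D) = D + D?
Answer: -1091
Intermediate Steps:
R(D) = 2*D
C(U) = 3*U*(-2 + U) (C(U) = (U + 2*U)*(U - 2) = (3*U)*(-2 + U) = 3*U*(-2 + U))
O(X, M) = -X
(1041 - 2132) + (O(6, 6)*C(-1))*F(-2, 3) = (1041 - 2132) + ((-1*6)*(3*(-1)*(-2 - 1)))*(-3 + 3) = -1091 - 18*(-1)*(-3)*0 = -1091 - 6*9*0 = -1091 - 54*0 = -1091 + 0 = -1091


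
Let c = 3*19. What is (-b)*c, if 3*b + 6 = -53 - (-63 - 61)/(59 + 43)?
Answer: 55993/51 ≈ 1097.9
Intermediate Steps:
b = -2947/153 (b = -2 + (-53 - (-63 - 61)/(59 + 43))/3 = -2 + (-53 - (-124)/102)/3 = -2 + (-53 - 1*(-62/51))/3 = -2 + (-53 + 62/51)/3 = -2 + (1/3)*(-2641/51) = -2 - 2641/153 = -2947/153 ≈ -19.261)
c = 57
(-b)*c = -1*(-2947/153)*57 = (2947/153)*57 = 55993/51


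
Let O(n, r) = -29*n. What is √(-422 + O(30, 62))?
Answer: 2*I*√323 ≈ 35.944*I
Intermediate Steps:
√(-422 + O(30, 62)) = √(-422 - 29*30) = √(-422 - 870) = √(-1292) = 2*I*√323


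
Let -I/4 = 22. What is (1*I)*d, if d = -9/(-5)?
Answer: -792/5 ≈ -158.40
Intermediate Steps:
I = -88 (I = -4*22 = -88)
d = 9/5 (d = -9*(-1/5) = 9/5 ≈ 1.8000)
(1*I)*d = (1*(-88))*(9/5) = -88*9/5 = -792/5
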